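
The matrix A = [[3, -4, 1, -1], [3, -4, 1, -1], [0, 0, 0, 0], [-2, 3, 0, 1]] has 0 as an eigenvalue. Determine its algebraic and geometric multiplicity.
The characteristic polynomial is x^4, so the factor x appears with exponent 4: the algebraic multiplicity is 4.

rank(A) = 2, so the eigenspace has dimension 4 - 2 = 2: the geometric multiplicity is 2.

Since 2 < 4, A is not diagonalizable.

algebraic multiplicity 4, geometric multiplicity 2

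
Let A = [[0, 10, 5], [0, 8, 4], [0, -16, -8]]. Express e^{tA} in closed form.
e^{tA} = [[1, 10*t, 5*t], [0, 8*t + 1, 4*t], [0, -16*t, 1 - 8*t]]

A has Jordan form J = [[0, 1, 0], [0, 0, 0], [0, 0, 0]] with A = PJP^{-1}, so e^{tA} = P e^{tJ} P^{-1}.

For a Jordan block J_k(λ), e^{tJ_k(λ)} = e^{λt} · (I + tN + t^2 N^2/2! + ... + t^{k-1} N^{k-1}/(k-1)!) where N is the nilpotent superdiagonal part.

Assembling the blocks and conjugating back gives the entries of e^{tA} as shown above.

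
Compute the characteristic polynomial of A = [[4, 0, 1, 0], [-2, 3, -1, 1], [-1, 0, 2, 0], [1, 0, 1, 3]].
χ_A(x) = (x - 3)^4

xI - A = [[x - 4, 0, -1, 0], [2, x - 3, 1, -1], [1, 0, x - 2, 0], [-1, 0, -1, x - 3]].

Expanding det(xI - A) along the first row:
det(xI - A) = + (x - 4)·det([[x - 3, 1, -1], [0, x - 2, 0], [0, -1, x - 3]]) - (0)·det([[2, 1, -1], [1, x - 2, 0], [-1, -1, x - 3]]) + (-1)·det([[2, x - 3, -1], [1, 0, 0], [-1, 0, x - 3]]) - (0)·det([[2, x - 3, 1], [1, 0, x - 2], [-1, 0, -1]]).

Evaluating gives χ_A(x) = x^4 - 12x^3 + 54x^2 - 108x + 81 = (x - 3)^4.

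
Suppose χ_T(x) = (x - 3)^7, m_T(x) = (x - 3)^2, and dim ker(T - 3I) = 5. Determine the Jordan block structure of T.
λ = 3: algebraic multiplicity 7 (exponent in χ_T), largest block size 2 (exponent in m_T), 5 blocks (geometric multiplicity). These force block sizes [2, 2, 1, 1, 1].

Jordan blocks: (3, 2), (3, 2), (3, 1), (3, 1), (3, 1)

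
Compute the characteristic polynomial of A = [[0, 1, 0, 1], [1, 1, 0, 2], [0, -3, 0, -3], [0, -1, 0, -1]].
xI - A = [[x, -1, 0, -1], [-1, x - 1, 0, -2], [0, 3, x, 3], [0, 1, 0, x + 1]].

Expanding det(xI - A) along the first row:
det(xI - A) = + (x)·det([[x - 1, 0, -2], [3, x, 3], [1, 0, x + 1]]) - (-1)·det([[-1, 0, -2], [0, x, 3], [0, 0, x + 1]]) + (0)·det([[-1, x - 1, -2], [0, 3, 3], [0, 1, x + 1]]) - (-1)·det([[-1, x - 1, 0], [0, 3, x], [0, 1, 0]]).

Evaluating gives χ_A(x) = x^4.

χ_A(x) = x^4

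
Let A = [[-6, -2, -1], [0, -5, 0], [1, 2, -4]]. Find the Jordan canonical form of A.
The characteristic polynomial is det(xI - A) = (x + 5)^3, so the eigenvalues are -5 (algebraic multiplicity 3).

For λ = -5: rank(A + 5I) = 1, rank((A + 5I)^2) = 0. The eigenspace has dimension 3 - 1 = 2, so there are 2 Jordan blocks; the rank sequence gives block sizes [2, 1].

Assembling the blocks gives the Jordan form J above.

J = [[-5, 1, 0], [0, -5, 0], [0, 0, -5]]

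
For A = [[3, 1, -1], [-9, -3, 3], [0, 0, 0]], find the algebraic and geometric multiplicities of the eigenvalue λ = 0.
algebraic multiplicity 3, geometric multiplicity 2

The characteristic polynomial is x^3, so the factor x appears with exponent 3: the algebraic multiplicity is 3.

rank(A) = 1, so the eigenspace has dimension 3 - 1 = 2: the geometric multiplicity is 2.

Since 2 < 3, A is not diagonalizable.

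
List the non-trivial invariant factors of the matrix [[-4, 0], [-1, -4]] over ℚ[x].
The Jordan structure of A has elementary divisors (x + 4)^2. Arranging the block sizes at each eigenvalue in decreasing order and taking row products gives the invariant factors.

Invariant factors (smallest first, each dividing the next): (x + 4)^2.

Check: the last factor (x + 4)^2 is the minimal polynomial, and the product (x + 4)^2 is the characteristic polynomial.

(x + 4)^2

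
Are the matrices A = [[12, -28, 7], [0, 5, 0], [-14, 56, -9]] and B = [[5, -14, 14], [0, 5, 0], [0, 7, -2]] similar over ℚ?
Yes.

Two matrices over a field are similar if and only if they have the same invariant factors.

Both A and B have characteristic polynomial (x - 5)^2(x + 2) and minimal polynomial (x - 5)(x + 2). Computing further, both have invariant factors x - 5, (x - 5)(x + 2). Hence A and B are similar.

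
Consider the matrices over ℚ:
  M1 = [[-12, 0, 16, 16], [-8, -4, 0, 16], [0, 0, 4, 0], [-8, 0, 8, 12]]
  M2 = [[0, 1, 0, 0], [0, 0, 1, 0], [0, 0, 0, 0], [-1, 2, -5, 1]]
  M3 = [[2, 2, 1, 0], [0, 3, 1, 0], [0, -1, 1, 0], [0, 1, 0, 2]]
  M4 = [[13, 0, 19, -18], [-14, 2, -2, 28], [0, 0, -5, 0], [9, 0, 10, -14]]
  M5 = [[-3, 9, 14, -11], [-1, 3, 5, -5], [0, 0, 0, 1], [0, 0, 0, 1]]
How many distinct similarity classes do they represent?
4 classes: {M1}, {M2, M5}, {M3}, {M4}

Characteristic polynomials: χ_{M1} = (x - 4)^2(x + 4)^2, χ_{M2} = x^3(x - 1), χ_{M3} = (x - 2)^4, χ_{M4} = (x - 4)(x - 2)(x + 5)^2, χ_{M5} = x^3(x - 1).

{M1}: invariant factors (x - 4)(x + 4), (x - 4)(x + 4).

{M2, M5}: invariant factors x^3(x - 1).

{M3}: invariant factors x - 2, (x - 2)^3.

{M4}: invariant factors (x - 4)(x - 2)(x + 5)^2.

Matrices are similar if and only if their invariant-factor lists agree; the partition into similarity classes is {M1}, {M2, M5}, {M3}, {M4}.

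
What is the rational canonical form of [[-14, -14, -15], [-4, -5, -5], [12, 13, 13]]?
The invariant factors of A (the non-unit diagonal entries of the Smith normal form of xI - A over ℚ[x]) are (x + 2)^3, each dividing the next. The characteristic polynomial is their product, (x + 2)^3.

The rational canonical form is the block-diagonal matrix of companion matrices C(f_i):
R = [[0, 0, -8], [1, 0, -12], [0, 1, -6]].

R = [[0, 0, -8], [1, 0, -12], [0, 1, -6]]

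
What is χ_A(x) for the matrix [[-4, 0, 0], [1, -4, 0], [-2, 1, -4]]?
xI - A = [[x + 4, 0, 0], [-1, x + 4, 0], [2, -1, x + 4]].

Expanding det(xI - A) along the first row:
det(xI - A) = + (x + 4)·det([[x + 4, 0], [-1, x + 4]]) - (0)·det([[-1, 0], [2, x + 4]]) + (0)·det([[-1, x + 4], [2, -1]]).

Evaluating gives χ_A(x) = x^3 + 12x^2 + 48x + 64 = (x + 4)^3.

χ_A(x) = (x + 4)^3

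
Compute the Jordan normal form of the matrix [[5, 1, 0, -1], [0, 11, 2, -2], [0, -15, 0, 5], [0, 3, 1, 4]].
J = [[5, 1, 0, 0], [0, 5, 1, 0], [0, 0, 5, 0], [0, 0, 0, 5]]

The characteristic polynomial is det(xI - A) = (x - 5)^4, so the eigenvalues are 5 (algebraic multiplicity 4).

For λ = 5: rank(A - 5I) = 2, rank((A - 5I)^2) = 1, rank((A - 5I)^3) = 0. The eigenspace has dimension 4 - 2 = 2, so there are 2 Jordan blocks; the rank sequence gives block sizes [3, 1].

Assembling the blocks gives the Jordan form J above.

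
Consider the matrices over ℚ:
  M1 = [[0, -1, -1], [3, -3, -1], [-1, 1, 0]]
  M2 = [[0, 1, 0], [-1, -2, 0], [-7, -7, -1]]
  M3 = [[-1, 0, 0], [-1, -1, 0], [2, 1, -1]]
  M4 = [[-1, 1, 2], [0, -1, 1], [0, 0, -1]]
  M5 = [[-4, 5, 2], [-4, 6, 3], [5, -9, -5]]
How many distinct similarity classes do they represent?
2 classes: {M1, M3, M4, M5}, {M2}

Characteristic polynomials: χ_{M1} = (x + 1)^3, χ_{M2} = (x + 1)^3, χ_{M3} = (x + 1)^3, χ_{M4} = (x + 1)^3, χ_{M5} = (x + 1)^3.

{M1, M3, M4, M5}: invariant factors (x + 1)^3.

{M2}: invariant factors x + 1, (x + 1)^2.

Matrices are similar if and only if their invariant-factor lists agree; the partition into similarity classes is {M1, M3, M4, M5}, {M2}.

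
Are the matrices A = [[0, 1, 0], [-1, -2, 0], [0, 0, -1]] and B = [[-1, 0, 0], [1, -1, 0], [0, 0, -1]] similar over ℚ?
Two matrices over a field are similar if and only if they have the same invariant factors.

Both A and B have characteristic polynomial (x + 1)^3 and minimal polynomial (x + 1)^2. Computing further, both have invariant factors x + 1, (x + 1)^2. Hence A and B are similar.

Yes.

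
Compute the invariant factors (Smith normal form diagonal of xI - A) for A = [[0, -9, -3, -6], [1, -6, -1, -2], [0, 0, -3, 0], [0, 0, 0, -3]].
The Jordan structure of A has elementary divisors (x + 3)^2, (x + 3), (x + 3). Arranging the block sizes at each eigenvalue in decreasing order and taking row products gives the invariant factors.

Invariant factors (smallest first, each dividing the next): x + 3, x + 3, (x + 3)^2.

Check: the last factor (x + 3)^2 is the minimal polynomial, and the product (x + 3)^4 is the characteristic polynomial.

x + 3, x + 3, (x + 3)^2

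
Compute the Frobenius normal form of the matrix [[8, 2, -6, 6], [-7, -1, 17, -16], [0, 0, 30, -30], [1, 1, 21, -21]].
The invariant factors of A (the non-unit diagonal entries of the Smith normal form of xI - A over ℚ[x]) are x - 6, (x - 6)(x - 5)(x + 1), each dividing the next. The characteristic polynomial is their product, (x - 6)^2(x - 5)(x + 1).

The rational canonical form is the block-diagonal matrix of companion matrices C(f_i):
R = [[6, 0, 0, 0], [0, 0, 0, -30], [0, 1, 0, -19], [0, 0, 1, 10]].

R = [[6, 0, 0, 0], [0, 0, 0, -30], [0, 1, 0, -19], [0, 0, 1, 10]]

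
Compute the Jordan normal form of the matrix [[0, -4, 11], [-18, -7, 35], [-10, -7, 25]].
The characteristic polynomial is det(xI - A) = (x - 6)^3, so the eigenvalues are 6 (algebraic multiplicity 3).

For λ = 6: rank(A - 6I) = 2, rank((A - 6I)^2) = 1, rank((A - 6I)^3) = 0. The eigenspace has dimension 3 - 2 = 1, so there is 1 Jordan block; the rank sequence gives block sizes [3].

Assembling the blocks gives the Jordan form J above.

J = [[6, 1, 0], [0, 6, 1], [0, 0, 6]]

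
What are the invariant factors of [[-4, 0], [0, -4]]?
x + 4, x + 4

The Jordan structure of A has elementary divisors (x + 4), (x + 4). Arranging the block sizes at each eigenvalue in decreasing order and taking row products gives the invariant factors.

Invariant factors (smallest first, each dividing the next): x + 4, x + 4.

Check: the last factor x + 4 is the minimal polynomial, and the product (x + 4)^2 is the characteristic polynomial.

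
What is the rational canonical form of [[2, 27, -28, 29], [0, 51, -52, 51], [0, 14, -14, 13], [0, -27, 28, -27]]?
The invariant factors of A (the non-unit diagonal entries of the Smith normal form of xI - A over ℚ[x]) are x - 2, (x - 6)(x - 2)^2, each dividing the next. The characteristic polynomial is their product, (x - 6)(x - 2)^3.

The rational canonical form is the block-diagonal matrix of companion matrices C(f_i):
R = [[2, 0, 0, 0], [0, 0, 0, 24], [0, 1, 0, -28], [0, 0, 1, 10]].

R = [[2, 0, 0, 0], [0, 0, 0, 24], [0, 1, 0, -28], [0, 0, 1, 10]]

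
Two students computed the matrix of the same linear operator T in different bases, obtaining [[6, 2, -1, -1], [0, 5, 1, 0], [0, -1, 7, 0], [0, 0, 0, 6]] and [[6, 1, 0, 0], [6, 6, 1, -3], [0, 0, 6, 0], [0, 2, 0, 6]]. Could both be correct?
Two matrices over a field are similar if and only if they have the same invariant factors.

Both A and B have characteristic polynomial (x - 6)^4 and minimal polynomial (x - 6)^3. Computing further, both have invariant factors x - 6, (x - 6)^3. Hence A and B are similar.

Yes.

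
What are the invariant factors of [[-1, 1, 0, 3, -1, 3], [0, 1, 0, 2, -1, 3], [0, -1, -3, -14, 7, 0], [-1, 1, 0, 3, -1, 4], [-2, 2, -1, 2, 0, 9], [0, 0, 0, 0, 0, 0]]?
x^3, x^3

The Jordan structure of A has elementary divisors x^3, x^3. Arranging the block sizes at each eigenvalue in decreasing order and taking row products gives the invariant factors.

Invariant factors (smallest first, each dividing the next): x^3, x^3.

Check: the last factor x^3 is the minimal polynomial, and the product x^6 is the characteristic polynomial.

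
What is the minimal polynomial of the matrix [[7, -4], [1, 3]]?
m_A(x) = (x - 5)^2

The characteristic polynomial factors as (x - 5)^2. The minimal polynomial is ∏(x - λ)^{k_λ} where k_λ is the size of the largest Jordan block at λ.

For λ = 5: rank(A - 5I) = 1, and the largest Jordan block has size 2 (the smallest k with rank((A - 5I)^k) = rank((A - 5I)^(k+1))).

So m_A(x) = (x - 5)^2.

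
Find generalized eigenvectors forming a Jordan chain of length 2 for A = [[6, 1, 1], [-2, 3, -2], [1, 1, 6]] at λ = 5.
v_1 = [[1, -1, 1]]^T, v_2 = [[1, -2, 1]]^T

We seek v_1 ∈ ker((A - 5I)^2) \ ker(A - 5I), then set v_{i+1} = (A - 5I) v_i.

One such chain is v_1 = [[1, -1, 1]]^T, v_2 = [[1, -2, 1]]^T. Check: (A - 5I) v_2 = [[0, 0, 0]]^T = 0.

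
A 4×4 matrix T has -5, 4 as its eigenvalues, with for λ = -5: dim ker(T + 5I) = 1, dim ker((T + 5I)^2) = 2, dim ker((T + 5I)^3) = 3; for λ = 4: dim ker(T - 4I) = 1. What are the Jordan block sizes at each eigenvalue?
Jordan blocks: (-5, 3), (4, 1)

λ = -5: successive nullity increments [1, 1, 1] count blocks of size ≥ k; block sizes are [3].
λ = 4: successive nullity increments [1] count blocks of size ≥ k; block sizes are [1].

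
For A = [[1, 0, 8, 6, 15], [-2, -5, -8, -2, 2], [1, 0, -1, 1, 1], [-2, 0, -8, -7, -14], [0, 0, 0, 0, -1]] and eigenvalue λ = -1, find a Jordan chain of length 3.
v_1 = [[2, 1, 0, -3, 1]]^T, v_2 = [[1, 0, 0, 0, 0]]^T, v_3 = [[2, -2, 1, -2, 0]]^T

We seek v_1 ∈ ker((A + I)^3) \ ker((A + I)^2), then set v_{i+1} = (A + I) v_i.

One such chain is v_1 = [[2, 1, 0, -3, 1]]^T, v_2 = [[1, 0, 0, 0, 0]]^T, v_3 = [[2, -2, 1, -2, 0]]^T. Check: (A + I) v_3 = [[0, 0, 0, 0, 0]]^T = 0.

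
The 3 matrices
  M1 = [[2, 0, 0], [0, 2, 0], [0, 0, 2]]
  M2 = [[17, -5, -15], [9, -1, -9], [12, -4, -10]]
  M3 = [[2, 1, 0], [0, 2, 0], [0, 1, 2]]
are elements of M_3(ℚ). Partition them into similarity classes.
Characteristic polynomials: χ_{M1} = (x - 2)^3, χ_{M2} = (x - 2)^3, χ_{M3} = (x - 2)^3.

{M1}: invariant factors x - 2, x - 2, x - 2.

{M2, M3}: invariant factors x - 2, (x - 2)^2.

Matrices are similar if and only if their invariant-factor lists agree; the partition into similarity classes is {M1}, {M2, M3}.

2 classes: {M1}, {M2, M3}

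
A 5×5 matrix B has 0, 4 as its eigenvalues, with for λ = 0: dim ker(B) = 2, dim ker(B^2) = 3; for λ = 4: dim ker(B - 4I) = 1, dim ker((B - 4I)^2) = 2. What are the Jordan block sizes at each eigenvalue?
Jordan blocks: (0, 2), (0, 1), (4, 2)

λ = 0: successive nullity increments [2, 1] count blocks of size ≥ k; block sizes are [2, 1].
λ = 4: successive nullity increments [1, 1] count blocks of size ≥ k; block sizes are [2].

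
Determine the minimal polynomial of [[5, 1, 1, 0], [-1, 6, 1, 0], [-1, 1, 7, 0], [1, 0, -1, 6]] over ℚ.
The characteristic polynomial factors as (x - 6)^4. The minimal polynomial is ∏(x - λ)^{k_λ} where k_λ is the size of the largest Jordan block at λ.

For λ = 6: rank(A - 6I) = 2, and the largest Jordan block has size 3 (the smallest k with rank((A - 6I)^k) = rank((A - 6I)^(k+1))).

So m_A(x) = (x - 6)^3.

m_A(x) = (x - 6)^3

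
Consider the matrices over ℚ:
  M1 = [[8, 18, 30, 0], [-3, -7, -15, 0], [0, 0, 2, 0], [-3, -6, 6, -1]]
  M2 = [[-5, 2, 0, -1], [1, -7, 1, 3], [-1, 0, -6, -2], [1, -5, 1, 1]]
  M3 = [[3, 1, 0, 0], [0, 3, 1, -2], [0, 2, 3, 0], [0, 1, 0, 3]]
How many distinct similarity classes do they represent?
3 classes: {M1}, {M2}, {M3}

Characteristic polynomials: χ_{M1} = (x - 2)^2(x + 1)^2, χ_{M2} = (x + 2)(x + 5)^3, χ_{M3} = (x - 3)^4.

{M1}: invariant factors (x - 2)(x + 1), (x - 2)(x + 1).

{M2}: invariant factors (x + 2)(x + 5)^3.

{M3}: invariant factors x - 3, (x - 3)^3.

Matrices are similar if and only if their invariant-factor lists agree; the partition into similarity classes is {M1}, {M2}, {M3}.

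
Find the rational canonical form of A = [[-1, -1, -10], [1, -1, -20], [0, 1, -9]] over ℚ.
The invariant factors of A (the non-unit diagonal entries of the Smith normal form of xI - A over ℚ[x]) are (x + 3)(x + 4)^2, each dividing the next. The characteristic polynomial is their product, (x + 3)(x + 4)^2.

The rational canonical form is the block-diagonal matrix of companion matrices C(f_i):
R = [[0, 0, -48], [1, 0, -40], [0, 1, -11]].

R = [[0, 0, -48], [1, 0, -40], [0, 1, -11]]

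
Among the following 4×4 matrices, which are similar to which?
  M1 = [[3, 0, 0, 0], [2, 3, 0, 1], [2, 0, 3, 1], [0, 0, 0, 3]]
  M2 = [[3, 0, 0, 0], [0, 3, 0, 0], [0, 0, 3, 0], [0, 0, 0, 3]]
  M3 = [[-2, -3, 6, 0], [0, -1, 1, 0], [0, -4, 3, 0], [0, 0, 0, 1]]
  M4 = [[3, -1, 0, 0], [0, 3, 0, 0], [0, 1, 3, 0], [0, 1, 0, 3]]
3 classes: {M1, M4}, {M2}, {M3}

Characteristic polynomials: χ_{M1} = (x - 3)^4, χ_{M2} = (x - 3)^4, χ_{M3} = (x - 1)^3(x + 2), χ_{M4} = (x - 3)^4.

{M1, M4}: invariant factors x - 3, x - 3, (x - 3)^2.

{M2}: invariant factors x - 3, x - 3, x - 3, x - 3.

{M3}: invariant factors x - 1, (x - 1)^2(x + 2).

Matrices are similar if and only if their invariant-factor lists agree; the partition into similarity classes is {M1, M4}, {M2}, {M3}.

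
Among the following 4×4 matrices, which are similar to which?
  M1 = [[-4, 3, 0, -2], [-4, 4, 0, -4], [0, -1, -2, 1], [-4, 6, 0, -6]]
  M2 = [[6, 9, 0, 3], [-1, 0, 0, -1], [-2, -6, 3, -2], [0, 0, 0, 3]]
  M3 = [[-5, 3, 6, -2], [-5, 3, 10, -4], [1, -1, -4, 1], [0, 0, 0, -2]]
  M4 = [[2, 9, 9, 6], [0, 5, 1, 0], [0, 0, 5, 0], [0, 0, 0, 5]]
3 classes: {M1, M3}, {M2}, {M4}

Characteristic polynomials: χ_{M1} = (x + 2)^4, χ_{M2} = (x - 3)^4, χ_{M3} = (x + 2)^4, χ_{M4} = (x - 5)^3(x - 2).

{M1, M3}: invariant factors (x + 2)^2, (x + 2)^2.

{M2}: invariant factors x - 3, x - 3, (x - 3)^2.

{M4}: invariant factors x - 5, (x - 5)^2(x - 2).

Matrices are similar if and only if their invariant-factor lists agree; the partition into similarity classes is {M1, M3}, {M2}, {M4}.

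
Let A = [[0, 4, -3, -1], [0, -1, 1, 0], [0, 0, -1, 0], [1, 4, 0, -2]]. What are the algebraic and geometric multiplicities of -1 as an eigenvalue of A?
The characteristic polynomial is (x + 1)^4, so the factor x + 1 appears with exponent 4: the algebraic multiplicity is 4.

rank(A + I) = 2, so the eigenspace has dimension 4 - 2 = 2: the geometric multiplicity is 2.

Since 2 < 4, A is not diagonalizable.

algebraic multiplicity 4, geometric multiplicity 2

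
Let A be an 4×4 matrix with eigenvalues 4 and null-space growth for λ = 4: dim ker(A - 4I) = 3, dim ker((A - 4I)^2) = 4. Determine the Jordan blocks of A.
Jordan blocks: (4, 2), (4, 1), (4, 1)

λ = 4: successive nullity increments [3, 1] count blocks of size ≥ k; block sizes are [2, 1, 1].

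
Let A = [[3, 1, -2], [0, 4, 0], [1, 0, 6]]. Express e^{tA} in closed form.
A has Jordan form J = [[4, 1, 0], [0, 4, 0], [0, 0, 5]] with A = PJP^{-1}, so e^{tA} = P e^{tJ} P^{-1}.

For a Jordan block J_k(λ), e^{tJ_k(λ)} = e^{λt} · (I + tN + t^2 N^2/2! + ... + t^{k-1} N^{k-1}/(k-1)!) where N is the nilpotent superdiagonal part.

Assembling the blocks and conjugating back gives the entries of e^{tA} as shown above.

e^{tA} = [[(2 - e^{t})*e^{4*t}, (2*t - e^{t} + 1)*e^{4*t}, 2*(1 - e^{t})*e^{4*t}], [0, e^{4*t}, 0], [(e^{t} - 1)*e^{4*t}, (-t + e^{t} - 1)*e^{4*t}, (2*e^{t} - 1)*e^{4*t}]]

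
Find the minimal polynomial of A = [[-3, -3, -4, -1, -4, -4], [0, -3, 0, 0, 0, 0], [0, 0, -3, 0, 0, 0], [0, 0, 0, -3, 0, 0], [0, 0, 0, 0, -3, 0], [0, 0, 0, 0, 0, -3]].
The characteristic polynomial factors as (x + 3)^6. The minimal polynomial is ∏(x - λ)^{k_λ} where k_λ is the size of the largest Jordan block at λ.

For λ = -3: rank(A + 3I) = 1, and the largest Jordan block has size 2 (the smallest k with rank((A + 3I)^k) = rank((A + 3I)^(k+1))).

So m_A(x) = (x + 3)^2.

m_A(x) = (x + 3)^2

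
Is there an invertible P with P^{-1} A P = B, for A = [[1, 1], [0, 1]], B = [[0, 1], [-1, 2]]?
Yes.

Two matrices over a field are similar if and only if they have the same invariant factors.

Both A and B have characteristic polynomial (x - 1)^2 and minimal polynomial (x - 1)^2. Computing further, both have invariant factors (x - 1)^2. Hence A and B are similar.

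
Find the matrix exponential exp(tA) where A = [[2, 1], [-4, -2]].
e^{tA} = [[2*t + 1, t], [-4*t, 1 - 2*t]]

A has Jordan form J = [[0, 1], [0, 0]] with A = PJP^{-1}, so e^{tA} = P e^{tJ} P^{-1}.

For a Jordan block J_k(λ), e^{tJ_k(λ)} = e^{λt} · (I + tN + t^2 N^2/2! + ... + t^{k-1} N^{k-1}/(k-1)!) where N is the nilpotent superdiagonal part.

Assembling the blocks and conjugating back gives the entries of e^{tA} as shown above.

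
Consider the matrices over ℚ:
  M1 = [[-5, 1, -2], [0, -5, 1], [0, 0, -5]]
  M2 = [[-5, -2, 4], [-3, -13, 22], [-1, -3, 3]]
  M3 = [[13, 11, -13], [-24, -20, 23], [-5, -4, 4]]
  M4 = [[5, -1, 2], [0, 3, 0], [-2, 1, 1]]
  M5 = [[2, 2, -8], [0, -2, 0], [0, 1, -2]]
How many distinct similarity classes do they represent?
4 classes: {M1, M2}, {M3}, {M4}, {M5}

Characteristic polynomials: χ_{M1} = (x + 5)^3, χ_{M2} = (x + 5)^3, χ_{M3} = (x + 1)^3, χ_{M4} = (x - 3)^3, χ_{M5} = (x - 2)(x + 2)^2.

{M1, M2}: invariant factors (x + 5)^3.

{M3}: invariant factors (x + 1)^3.

{M4}: invariant factors x - 3, (x - 3)^2.

{M5}: invariant factors (x - 2)(x + 2)^2.

Matrices are similar if and only if their invariant-factor lists agree; the partition into similarity classes is {M1, M2}, {M3}, {M4}, {M5}.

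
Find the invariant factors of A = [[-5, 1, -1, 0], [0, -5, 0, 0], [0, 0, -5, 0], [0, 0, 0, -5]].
The Jordan structure of A has elementary divisors (x + 5)^2, (x + 5), (x + 5). Arranging the block sizes at each eigenvalue in decreasing order and taking row products gives the invariant factors.

Invariant factors (smallest first, each dividing the next): x + 5, x + 5, (x + 5)^2.

Check: the last factor (x + 5)^2 is the minimal polynomial, and the product (x + 5)^4 is the characteristic polynomial.

x + 5, x + 5, (x + 5)^2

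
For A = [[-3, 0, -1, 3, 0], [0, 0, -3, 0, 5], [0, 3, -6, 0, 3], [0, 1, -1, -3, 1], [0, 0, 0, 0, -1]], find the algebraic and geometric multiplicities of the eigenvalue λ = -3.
algebraic multiplicity 4, geometric multiplicity 2

The characteristic polynomial is (x + 1)(x + 3)^4, so the factor x + 3 appears with exponent 4: the algebraic multiplicity is 4.

rank(A + 3I) = 3, so the eigenspace has dimension 5 - 3 = 2: the geometric multiplicity is 2.

Since 2 < 4, A is not diagonalizable.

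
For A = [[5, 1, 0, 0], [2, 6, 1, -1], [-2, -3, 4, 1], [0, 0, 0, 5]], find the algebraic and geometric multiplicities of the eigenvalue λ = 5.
algebraic multiplicity 4, geometric multiplicity 2

The characteristic polynomial is (x - 5)^4, so the factor x - 5 appears with exponent 4: the algebraic multiplicity is 4.

rank(A - 5I) = 2, so the eigenspace has dimension 4 - 2 = 2: the geometric multiplicity is 2.

Since 2 < 4, A is not diagonalizable.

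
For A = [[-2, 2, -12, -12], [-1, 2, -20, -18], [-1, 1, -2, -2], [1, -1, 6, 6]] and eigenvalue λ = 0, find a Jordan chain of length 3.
We seek v_1 ∈ ker(A^3) \ ker(A^2), then set v_{i+1} = A v_i.

One such chain is v_1 = [[3, 3, 1, -1]]^T, v_2 = [[0, 1, 0, 0]]^T, v_3 = [[2, 2, 1, -1]]^T. Check: A v_3 = [[0, 0, 0, 0]]^T = 0.

v_1 = [[3, 3, 1, -1]]^T, v_2 = [[0, 1, 0, 0]]^T, v_3 = [[2, 2, 1, -1]]^T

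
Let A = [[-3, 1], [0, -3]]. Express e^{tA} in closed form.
A has Jordan form J = [[-3, 1], [0, -3]] with A = PJP^{-1}, so e^{tA} = P e^{tJ} P^{-1}.

For a Jordan block J_k(λ), e^{tJ_k(λ)} = e^{λt} · (I + tN + t^2 N^2/2! + ... + t^{k-1} N^{k-1}/(k-1)!) where N is the nilpotent superdiagonal part.

Assembling the blocks and conjugating back gives the entries of e^{tA} as shown above.

e^{tA} = [[e^{-3*t}, t*e^{-3*t}], [0, e^{-3*t}]]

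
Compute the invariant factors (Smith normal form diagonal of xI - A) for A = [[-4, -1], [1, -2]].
The Jordan structure of A has elementary divisors (x + 3)^2. Arranging the block sizes at each eigenvalue in decreasing order and taking row products gives the invariant factors.

Invariant factors (smallest first, each dividing the next): (x + 3)^2.

Check: the last factor (x + 3)^2 is the minimal polynomial, and the product (x + 3)^2 is the characteristic polynomial.

(x + 3)^2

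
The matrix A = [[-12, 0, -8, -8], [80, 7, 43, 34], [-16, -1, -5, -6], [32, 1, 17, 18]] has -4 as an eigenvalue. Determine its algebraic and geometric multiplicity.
algebraic multiplicity 1, geometric multiplicity 1

The characteristic polynomial is (x - 4)^3(x + 4), so the factor x + 4 appears with exponent 1: the algebraic multiplicity is 1.

rank(A + 4I) = 3, so the eigenspace has dimension 4 - 3 = 1: the geometric multiplicity is 1.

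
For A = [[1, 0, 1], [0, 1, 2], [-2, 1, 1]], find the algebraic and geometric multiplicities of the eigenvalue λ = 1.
The characteristic polynomial is (x - 1)^3, so the factor x - 1 appears with exponent 3: the algebraic multiplicity is 3.

rank(A - I) = 2, so the eigenspace has dimension 3 - 2 = 1: the geometric multiplicity is 1.

Since 1 < 3, A is not diagonalizable.

algebraic multiplicity 3, geometric multiplicity 1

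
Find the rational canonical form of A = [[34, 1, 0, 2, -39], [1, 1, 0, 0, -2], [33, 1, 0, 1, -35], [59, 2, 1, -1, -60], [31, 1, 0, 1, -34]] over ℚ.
The invariant factors of A (the non-unit diagonal entries of the Smith normal form of xI - A over ℚ[x]) are (x - 3)(x + 3)(x^3 + 3x - 3), each dividing the next. The characteristic polynomial is their product, (x - 3)(x + 3)(x^3 + 3x - 3).

The rational canonical form is the block-diagonal matrix of companion matrices C(f_i):
R = [[0, 0, 0, 0, -27], [1, 0, 0, 0, 27], [0, 1, 0, 0, 3], [0, 0, 1, 0, 6], [0, 0, 0, 1, 0]].

Note the characteristic polynomial does not split into linear factors over ℚ, so A has no Jordan form over ℚ; the rational canonical form exists over any field.

R = [[0, 0, 0, 0, -27], [1, 0, 0, 0, 27], [0, 1, 0, 0, 3], [0, 0, 1, 0, 6], [0, 0, 0, 1, 0]]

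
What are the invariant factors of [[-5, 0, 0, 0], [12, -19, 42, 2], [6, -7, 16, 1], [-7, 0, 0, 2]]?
The Jordan structure of A has elementary divisors (x + 5), (x + 5), (x - 2)^2. Arranging the block sizes at each eigenvalue in decreasing order and taking row products gives the invariant factors.

Invariant factors (smallest first, each dividing the next): x + 5, (x - 2)^2(x + 5).

Check: the last factor (x - 2)^2(x + 5) is the minimal polynomial, and the product (x - 2)^2(x + 5)^2 is the characteristic polynomial.

x + 5, (x - 2)^2(x + 5)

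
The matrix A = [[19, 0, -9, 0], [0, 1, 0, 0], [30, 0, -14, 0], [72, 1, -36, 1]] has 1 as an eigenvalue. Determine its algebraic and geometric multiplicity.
algebraic multiplicity 3, geometric multiplicity 2

The characteristic polynomial is (x - 4)(x - 1)^3, so the factor x - 1 appears with exponent 3: the algebraic multiplicity is 3.

rank(A - I) = 2, so the eigenspace has dimension 4 - 2 = 2: the geometric multiplicity is 2.

Since 2 < 3, A is not diagonalizable.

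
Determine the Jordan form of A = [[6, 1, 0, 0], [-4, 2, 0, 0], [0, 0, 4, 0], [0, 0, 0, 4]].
The characteristic polynomial is det(xI - A) = (x - 4)^4, so the eigenvalues are 4 (algebraic multiplicity 4).

For λ = 4: rank(A - 4I) = 1, rank((A - 4I)^2) = 0. The eigenspace has dimension 4 - 1 = 3, so there are 3 Jordan blocks; the rank sequence gives block sizes [2, 1, 1].

Assembling the blocks gives the Jordan form J above.

J = [[4, 1, 0, 0], [0, 4, 0, 0], [0, 0, 4, 0], [0, 0, 0, 4]]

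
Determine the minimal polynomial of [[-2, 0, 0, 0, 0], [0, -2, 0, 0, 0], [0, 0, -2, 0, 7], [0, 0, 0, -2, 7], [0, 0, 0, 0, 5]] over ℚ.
The characteristic polynomial factors as (x - 5)(x + 2)^4. The minimal polynomial is ∏(x - λ)^{k_λ} where k_λ is the size of the largest Jordan block at λ.

For λ = -2: rank(A + 2I) = 1, and the largest Jordan block has size 1 (the smallest k with rank((A + 2I)^k) = rank((A + 2I)^(k+1))).
For λ = 5: rank(A - 5I) = 4, and the largest Jordan block has size 1 (the smallest k with rank((A - 5I)^k) = rank((A - 5I)^(k+1))).

So m_A(x) = (x - 5)(x + 2).

m_A(x) = (x - 5)(x + 2)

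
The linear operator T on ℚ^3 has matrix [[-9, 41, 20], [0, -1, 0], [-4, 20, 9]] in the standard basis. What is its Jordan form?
J = [[-1, 1, 0], [0, -1, 0], [0, 0, 1]]

The characteristic polynomial is det(xI - A) = (x - 1)(x + 1)^2, so the eigenvalues are -1 (algebraic multiplicity 2), 1 (algebraic multiplicity 1).

For λ = -1: rank(A + I) = 2, rank((A + I)^2) = 1. The eigenspace has dimension 3 - 2 = 1, so there is 1 Jordan block; the rank sequence gives block sizes [2].

For λ = 1: algebraic multiplicity 1 gives one 1×1 block.

Assembling the blocks gives the Jordan form J above.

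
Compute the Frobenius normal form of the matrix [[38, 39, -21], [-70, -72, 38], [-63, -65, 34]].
The invariant factors of A (the non-unit diagonal entries of the Smith normal form of xI - A over ℚ[x]) are (x + 4)(x^2 - 4x + 1), each dividing the next. The characteristic polynomial is their product, (x + 4)(x^2 - 4x + 1).

The rational canonical form is the block-diagonal matrix of companion matrices C(f_i):
R = [[0, 0, -4], [1, 0, 15], [0, 1, 0]].

Note the characteristic polynomial does not split into linear factors over ℚ, so A has no Jordan form over ℚ; the rational canonical form exists over any field.

R = [[0, 0, -4], [1, 0, 15], [0, 1, 0]]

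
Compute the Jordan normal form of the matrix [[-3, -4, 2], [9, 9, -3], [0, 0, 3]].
The characteristic polynomial is det(xI - A) = (x - 3)^3, so the eigenvalues are 3 (algebraic multiplicity 3).

For λ = 3: rank(A - 3I) = 1, rank((A - 3I)^2) = 0. The eigenspace has dimension 3 - 1 = 2, so there are 2 Jordan blocks; the rank sequence gives block sizes [2, 1].

Assembling the blocks gives the Jordan form J above.

J = [[3, 1, 0], [0, 3, 0], [0, 0, 3]]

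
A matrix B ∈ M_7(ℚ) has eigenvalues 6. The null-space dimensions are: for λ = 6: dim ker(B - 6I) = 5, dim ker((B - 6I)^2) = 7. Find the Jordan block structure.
λ = 6: successive nullity increments [5, 2] count blocks of size ≥ k; block sizes are [2, 2, 1, 1, 1].

Jordan blocks: (6, 2), (6, 2), (6, 1), (6, 1), (6, 1)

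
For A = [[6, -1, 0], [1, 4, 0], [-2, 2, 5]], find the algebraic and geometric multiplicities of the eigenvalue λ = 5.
algebraic multiplicity 3, geometric multiplicity 2

The characteristic polynomial is (x - 5)^3, so the factor x - 5 appears with exponent 3: the algebraic multiplicity is 3.

rank(A - 5I) = 1, so the eigenspace has dimension 3 - 1 = 2: the geometric multiplicity is 2.

Since 2 < 3, A is not diagonalizable.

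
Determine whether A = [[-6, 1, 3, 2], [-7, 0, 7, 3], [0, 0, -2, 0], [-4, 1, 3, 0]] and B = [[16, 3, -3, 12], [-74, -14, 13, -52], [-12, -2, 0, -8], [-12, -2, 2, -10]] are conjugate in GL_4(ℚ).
Yes.

Two matrices over a field are similar if and only if they have the same invariant factors.

Both A and B have characteristic polynomial (x + 2)^4 and minimal polynomial (x + 2)^3. Computing further, both have invariant factors x + 2, (x + 2)^3. Hence A and B are similar.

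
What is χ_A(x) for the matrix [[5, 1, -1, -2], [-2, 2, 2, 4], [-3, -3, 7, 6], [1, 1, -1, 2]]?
xI - A = [[x - 5, -1, 1, 2], [2, x - 2, -2, -4], [3, 3, x - 7, -6], [-1, -1, 1, x - 2]].

Expanding det(xI - A) along the first row:
det(xI - A) = + (x - 5)·det([[x - 2, -2, -4], [3, x - 7, -6], [-1, 1, x - 2]]) - (-1)·det([[2, -2, -4], [3, x - 7, -6], [-1, 1, x - 2]]) + (1)·det([[2, x - 2, -4], [3, 3, -6], [-1, -1, x - 2]]) - (2)·det([[2, x - 2, -2], [3, 3, x - 7], [-1, -1, 1]]).

Evaluating gives χ_A(x) = x^4 - 16x^3 + 96x^2 - 256x + 256 = (x - 4)^4.

χ_A(x) = (x - 4)^4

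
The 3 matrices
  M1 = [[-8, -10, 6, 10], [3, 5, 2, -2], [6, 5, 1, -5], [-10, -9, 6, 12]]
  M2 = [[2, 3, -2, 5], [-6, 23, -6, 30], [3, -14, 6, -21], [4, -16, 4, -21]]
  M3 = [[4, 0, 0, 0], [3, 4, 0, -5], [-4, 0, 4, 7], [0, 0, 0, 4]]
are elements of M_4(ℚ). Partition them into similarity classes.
2 classes: {M1, M2}, {M3}

Characteristic polynomials: χ_{M1} = (x - 4)^2(x - 3)(x + 1), χ_{M2} = (x - 4)^2(x - 3)(x + 1), χ_{M3} = (x - 4)^4.

{M1, M2}: invariant factors (x - 4)^2(x - 3)(x + 1).

{M3}: invariant factors (x - 4)^2, (x - 4)^2.

Matrices are similar if and only if their invariant-factor lists agree; the partition into similarity classes is {M1, M2}, {M3}.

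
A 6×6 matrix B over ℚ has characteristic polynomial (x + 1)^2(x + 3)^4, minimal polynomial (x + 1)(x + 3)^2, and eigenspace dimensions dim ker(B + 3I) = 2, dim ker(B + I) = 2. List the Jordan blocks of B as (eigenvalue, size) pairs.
λ = -3: algebraic multiplicity 4 (exponent in χ_B), largest block size 2 (exponent in m_B), 2 blocks (geometric multiplicity). These force block sizes [2, 2].
λ = -1: algebraic multiplicity 2 (exponent in χ_B), largest block size 1 (exponent in m_B), 2 blocks (geometric multiplicity). These force block sizes [1, 1].

Jordan blocks: (-3, 2), (-3, 2), (-1, 1), (-1, 1)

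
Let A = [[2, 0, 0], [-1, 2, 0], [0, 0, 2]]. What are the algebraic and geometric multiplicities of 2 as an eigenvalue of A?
The characteristic polynomial is (x - 2)^3, so the factor x - 2 appears with exponent 3: the algebraic multiplicity is 3.

rank(A - 2I) = 1, so the eigenspace has dimension 3 - 1 = 2: the geometric multiplicity is 2.

Since 2 < 3, A is not diagonalizable.

algebraic multiplicity 3, geometric multiplicity 2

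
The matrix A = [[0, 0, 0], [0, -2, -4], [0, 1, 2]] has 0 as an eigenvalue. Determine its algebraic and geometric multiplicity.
algebraic multiplicity 3, geometric multiplicity 2

The characteristic polynomial is x^3, so the factor x appears with exponent 3: the algebraic multiplicity is 3.

rank(A) = 1, so the eigenspace has dimension 3 - 1 = 2: the geometric multiplicity is 2.

Since 2 < 3, A is not diagonalizable.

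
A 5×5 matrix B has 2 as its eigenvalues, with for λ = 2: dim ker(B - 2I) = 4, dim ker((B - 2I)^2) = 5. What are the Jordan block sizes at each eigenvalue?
Jordan blocks: (2, 2), (2, 1), (2, 1), (2, 1)

λ = 2: successive nullity increments [4, 1] count blocks of size ≥ k; block sizes are [2, 1, 1, 1].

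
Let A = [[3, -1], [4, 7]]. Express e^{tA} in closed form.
A has Jordan form J = [[5, 1], [0, 5]] with A = PJP^{-1}, so e^{tA} = P e^{tJ} P^{-1}.

For a Jordan block J_k(λ), e^{tJ_k(λ)} = e^{λt} · (I + tN + t^2 N^2/2! + ... + t^{k-1} N^{k-1}/(k-1)!) where N is the nilpotent superdiagonal part.

Assembling the blocks and conjugating back gives the entries of e^{tA} as shown above.

e^{tA} = [[(1 - 2*t)*e^{5*t}, -t*e^{5*t}], [4*t*e^{5*t}, (2*t + 1)*e^{5*t}]]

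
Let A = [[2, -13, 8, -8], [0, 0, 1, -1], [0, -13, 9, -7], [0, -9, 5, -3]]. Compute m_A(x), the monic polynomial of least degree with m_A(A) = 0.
The characteristic polynomial factors as (x - 2)^4. The minimal polynomial is ∏(x - λ)^{k_λ} where k_λ is the size of the largest Jordan block at λ.

For λ = 2: rank(A - 2I) = 2, and the largest Jordan block has size 3 (the smallest k with rank((A - 2I)^k) = rank((A - 2I)^(k+1))).

So m_A(x) = (x - 2)^3.

m_A(x) = (x - 2)^3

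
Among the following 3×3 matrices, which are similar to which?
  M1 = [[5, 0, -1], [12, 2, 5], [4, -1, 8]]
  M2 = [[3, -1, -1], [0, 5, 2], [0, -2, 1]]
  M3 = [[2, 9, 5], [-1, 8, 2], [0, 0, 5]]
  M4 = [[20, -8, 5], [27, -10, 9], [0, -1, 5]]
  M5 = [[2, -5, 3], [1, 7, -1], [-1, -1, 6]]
Characteristic polynomials: χ_{M1} = (x - 5)^3, χ_{M2} = (x - 3)^3, χ_{M3} = (x - 5)^3, χ_{M4} = (x - 5)^3, χ_{M5} = (x - 5)^3.

{M1, M3, M4, M5}: invariant factors (x - 5)^3.

{M2}: invariant factors x - 3, (x - 3)^2.

Matrices are similar if and only if their invariant-factor lists agree; the partition into similarity classes is {M1, M3, M4, M5}, {M2}.

2 classes: {M1, M3, M4, M5}, {M2}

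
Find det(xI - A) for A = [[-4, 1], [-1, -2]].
xI - A = [[x + 4, -1], [1, x + 2]].

Expanding det(xI - A) along the first row:
det(xI - A) = + (x + 4)·det([[x + 2]]) - (-1)·det([[1]]).

Evaluating gives χ_A(x) = x^2 + 6x + 9 = (x + 3)^2.

χ_A(x) = (x + 3)^2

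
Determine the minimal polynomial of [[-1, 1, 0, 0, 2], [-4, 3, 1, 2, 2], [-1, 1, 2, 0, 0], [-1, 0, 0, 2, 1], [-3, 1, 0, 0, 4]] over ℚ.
m_A(x) = (x - 2)^3

The characteristic polynomial factors as (x - 2)^5. The minimal polynomial is ∏(x - λ)^{k_λ} where k_λ is the size of the largest Jordan block at λ.

For λ = 2: rank(A - 2I) = 3, and the largest Jordan block has size 3 (the smallest k with rank((A - 2I)^k) = rank((A - 2I)^(k+1))).

So m_A(x) = (x - 2)^3.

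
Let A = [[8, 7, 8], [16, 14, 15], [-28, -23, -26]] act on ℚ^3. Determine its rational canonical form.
The invariant factors of A (the non-unit diagonal entries of the Smith normal form of xI - A over ℚ[x]) are (x + 4)(x^2 - 3), each dividing the next. The characteristic polynomial is their product, (x + 4)(x^2 - 3).

The rational canonical form is the block-diagonal matrix of companion matrices C(f_i):
R = [[0, 0, 12], [1, 0, 3], [0, 1, -4]].

Note the characteristic polynomial does not split into linear factors over ℚ, so A has no Jordan form over ℚ; the rational canonical form exists over any field.

R = [[0, 0, 12], [1, 0, 3], [0, 1, -4]]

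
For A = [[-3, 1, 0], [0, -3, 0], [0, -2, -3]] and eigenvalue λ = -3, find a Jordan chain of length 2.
v_1 = [[0, 1, 0]]^T, v_2 = [[1, 0, -2]]^T

We seek v_1 ∈ ker((A + 3I)^2) \ ker(A + 3I), then set v_{i+1} = (A + 3I) v_i.

One such chain is v_1 = [[0, 1, 0]]^T, v_2 = [[1, 0, -2]]^T. Check: (A + 3I) v_2 = [[0, 0, 0]]^T = 0.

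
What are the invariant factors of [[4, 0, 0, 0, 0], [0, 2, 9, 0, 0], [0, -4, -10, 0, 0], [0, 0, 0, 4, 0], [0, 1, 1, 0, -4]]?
The Jordan structure of A has elementary divisors (x + 4)^3, (x - 4), (x - 4). Arranging the block sizes at each eigenvalue in decreasing order and taking row products gives the invariant factors.

Invariant factors (smallest first, each dividing the next): x - 4, (x - 4)(x + 4)^3.

Check: the last factor (x - 4)(x + 4)^3 is the minimal polynomial, and the product (x - 4)^2(x + 4)^3 is the characteristic polynomial.

x - 4, (x - 4)(x + 4)^3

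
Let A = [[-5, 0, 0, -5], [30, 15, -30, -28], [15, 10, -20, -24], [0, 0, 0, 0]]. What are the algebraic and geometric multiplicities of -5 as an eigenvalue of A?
The characteristic polynomial is x^2(x + 5)^2, so the factor x + 5 appears with exponent 2: the algebraic multiplicity is 2.

rank(A + 5I) = 2, so the eigenspace has dimension 4 - 2 = 2: the geometric multiplicity is 2.

algebraic multiplicity 2, geometric multiplicity 2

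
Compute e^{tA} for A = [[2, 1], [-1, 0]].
A has Jordan form J = [[1, 1], [0, 1]] with A = PJP^{-1}, so e^{tA} = P e^{tJ} P^{-1}.

For a Jordan block J_k(λ), e^{tJ_k(λ)} = e^{λt} · (I + tN + t^2 N^2/2! + ... + t^{k-1} N^{k-1}/(k-1)!) where N is the nilpotent superdiagonal part.

Assembling the blocks and conjugating back gives the entries of e^{tA} as shown above.

e^{tA} = [[(t + 1)*e^{t}, t*e^{t}], [-t*e^{t}, (1 - t)*e^{t}]]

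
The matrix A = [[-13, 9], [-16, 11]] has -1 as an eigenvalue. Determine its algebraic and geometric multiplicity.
algebraic multiplicity 2, geometric multiplicity 1

The characteristic polynomial is (x + 1)^2, so the factor x + 1 appears with exponent 2: the algebraic multiplicity is 2.

rank(A + I) = 1, so the eigenspace has dimension 2 - 1 = 1: the geometric multiplicity is 1.

Since 1 < 2, A is not diagonalizable.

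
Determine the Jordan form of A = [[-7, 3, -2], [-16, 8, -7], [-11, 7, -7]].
The characteristic polynomial is det(xI - A) = (x + 2)^3, so the eigenvalues are -2 (algebraic multiplicity 3).

For λ = -2: rank(A + 2I) = 2, rank((A + 2I)^2) = 1, rank((A + 2I)^3) = 0. The eigenspace has dimension 3 - 2 = 1, so there is 1 Jordan block; the rank sequence gives block sizes [3].

Assembling the blocks gives the Jordan form J above.

J = [[-2, 1, 0], [0, -2, 1], [0, 0, -2]]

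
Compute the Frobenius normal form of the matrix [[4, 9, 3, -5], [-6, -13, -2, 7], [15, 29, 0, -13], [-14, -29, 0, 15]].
R = [[0, 0, 0, -4], [1, 0, 0, 12], [0, 1, 0, -13], [0, 0, 1, 6]]

The invariant factors of A (the non-unit diagonal entries of the Smith normal form of xI - A over ℚ[x]) are (x - 2)^2(x - 1)^2, each dividing the next. The characteristic polynomial is their product, (x - 2)^2(x - 1)^2.

The rational canonical form is the block-diagonal matrix of companion matrices C(f_i):
R = [[0, 0, 0, -4], [1, 0, 0, 12], [0, 1, 0, -13], [0, 0, 1, 6]].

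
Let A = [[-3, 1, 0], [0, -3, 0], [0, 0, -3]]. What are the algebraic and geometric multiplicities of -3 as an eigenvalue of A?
algebraic multiplicity 3, geometric multiplicity 2

The characteristic polynomial is (x + 3)^3, so the factor x + 3 appears with exponent 3: the algebraic multiplicity is 3.

rank(A + 3I) = 1, so the eigenspace has dimension 3 - 1 = 2: the geometric multiplicity is 2.

Since 2 < 3, A is not diagonalizable.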